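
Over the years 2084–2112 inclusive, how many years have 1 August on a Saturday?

4

Track 1 August's weekday year by year (advancing +1, or +2 across a Feb 29):
  2084: Tue  2085: Wed (+1)  2086: Thu (+1)  2087: Fri (+1)  2088: Sun (+2)
  2089: Mon (+1)  2090: Tue (+1)  2091: Wed (+1)  2092: Fri (+2)  2093: Sat (+1) ✓
  2094: Sun (+1)  2095: Mon (+1)  2096: Wed (+2)  2097: Thu (+1)  2098: Fri (+1)
  2099: Sat (+1) ✓  2100: Sun (+1)  2101: Mon (+1)  2102: Tue (+1)  2103: Wed (+1)
  2104: Fri (+2)  2105: Sat (+1) ✓  2106: Sun (+1)  2107: Mon (+1)  2108: Wed (+2)
  2109: Thu (+1)  2110: Fri (+1)  2111: Sat (+1) ✓  2112: Mon (+2)
Saturday years: 2093, 2099, 2105, 2111 — 4 in total.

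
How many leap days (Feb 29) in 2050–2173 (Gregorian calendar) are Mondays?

4

Leap years in 2050–2173: 30 of them.
Feb 29 weekday advances by 5 (mod 7) from one leap year to the next four years later (or differs when a century non-leap intervenes).
Leap-day weekdays: 2052:Thu 2056:Tue 2060:Sun 2064:Fri 2068:Wed 2072:Mon✓ 2076:Sat 2080:Thu 2084:Tue 2088:Sun 2092:Fri 2096:Wed 2104:Fri …(4 more)… 2124:Tue 2128:Sun 2132:Fri 2136:Wed 2140:Mon✓ 2144:Sat 2148:Thu 2152:Tue 2156:Sun 2160:Fri 2164:Wed 2168:Mon✓ 2172:Sat
Monday: 2072, 2112, 2140, 2168 → 4.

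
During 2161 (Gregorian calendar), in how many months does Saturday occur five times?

4

A month of length L has five Saturdays iff its first Saturday is on day ≤ L−28 (so day 1–3 in a 31-day month, 1–2 in a 30-day month, day 1 in a leap February).
Checking each month of 2161: Jan starts Thu (31d) ✓; Feb starts Sun (28d); Mar starts Sun (31d); Apr starts Wed (30d); May starts Fri (31d) ✓; Jun starts Mon (30d); Jul starts Wed (31d); Aug starts Sat (31d) ✓; Sep starts Tue (30d); Oct starts Thu (31d) ✓; Nov starts Sun (30d); Dec starts Tue (31d).
Five-Saturday months: January, May, August, October → 4.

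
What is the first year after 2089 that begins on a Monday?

Jan 1 advances by 2 weekdays after a leap year and by 1 after a common year.
2089: Jan 1 is Saturday.
2090: Sunday
2091: Monday
2091 begins on a Monday

2091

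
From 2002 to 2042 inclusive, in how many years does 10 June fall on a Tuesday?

Track 10 June's weekday year by year (advancing +1, or +2 across a Feb 29):
  2002: Mon  2003: Tue (+1) ✓  2004: Thu (+2)  2005: Fri (+1)  2006: Sat (+1)
  2007: Sun (+1)  2008: Tue (+2) ✓  2009: Wed (+1)  2010: Thu (+1)  2011: Fri (+1)
  2012: Sun (+2)  2013: Mon (+1)  2014: Tue (+1) ✓  2015: Wed (+1)  … (13 more years) …
  2029: Sun (+1)  2030: Mon (+1)  2031: Tue (+1) ✓  2032: Thu (+2)  2033: Fri (+1)
  2034: Sat (+1)  2035: Sun (+1)  2036: Tue (+2) ✓  2037: Wed (+1)  2038: Thu (+1)
  2039: Fri (+1)  2040: Sun (+2)  2041: Mon (+1)  2042: Tue (+1) ✓
Tuesday years: 2003, 2008, 2014, 2025, 2031, 2036, 2042 — 7 in total.

7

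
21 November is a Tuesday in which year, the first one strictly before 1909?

From one year to the next, a fixed date's weekday advances by 1, or by 2 when a Feb 29 lies between the two dates.
1909: November 21 is Sunday.
1908: Saturday (−1)
1907: Thursday (−2)
1906: Wednesday (−1)
1905: Tuesday (−1)
21 November falls on a Tuesday in 1905.

1905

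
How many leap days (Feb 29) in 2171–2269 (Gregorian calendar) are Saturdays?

4

Leap years in 2171–2269: 24 of them.
Feb 29 weekday advances by 5 (mod 7) from one leap year to the next four years later (or differs when a century non-leap intervenes).
Leap-day weekdays: 2172:Sat✓ 2176:Thu 2180:Tue 2184:Sun 2188:Fri 2192:Wed 2196:Mon 2204:Wed 2208:Mon 2212:Sat✓ 2216:Thu 2220:Tue 2224:Sun 2228:Fri 2232:Wed 2236:Mon 2240:Sat✓ 2244:Thu 2248:Tue 2252:Sun 2256:Fri 2260:Wed 2264:Mon 2268:Sat✓
Saturday: 2172, 2212, 2240, 2268 → 4.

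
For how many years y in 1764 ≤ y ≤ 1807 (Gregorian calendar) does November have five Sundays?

November has 30 days; it has five Sundays when Sunday falls among the first (month-length − 28) days — i.e. when November 1 is one of Sunday/Saturday.
November 1 by year: 1764:Thu 1765:Fri 1766:Sat✓ 1767:Sun✓ 1768:Tue 1769:Wed 1770:Thu 1771:Fri 1772:Sun✓ 1773:Mon 1774:Tue 1775:Wed 1776:Fri 1777:Sat✓ 1778:Sun✓ …(14 more)… 1793:Fri 1794:Sat✓ 1795:Sun✓ 1796:Tue 1797:Wed 1798:Thu 1799:Fri 1800:Sat✓ 1801:Sun✓ 1802:Mon 1803:Tue 1804:Thu 1805:Fri 1806:Sat✓ 1807:Sun✓
Years with five Sundays: 1766, 1767, 1772, 1777, 1778, 1783, 1788, 1789, 1794, 1795, 1800, 1801, 1806, 1807 → 14.

14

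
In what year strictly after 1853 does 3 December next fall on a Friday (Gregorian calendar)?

1858

From one year to the next, a fixed date's weekday advances by 1, or by 2 when a Feb 29 lies between the two dates.
1853: December 3 is Saturday.
1854: Sunday (+1)
1855: Monday (+1)
1856: Wednesday (+2)
1857: Thursday (+1)
1858: Friday (+1)
3 December falls on a Friday in 1858.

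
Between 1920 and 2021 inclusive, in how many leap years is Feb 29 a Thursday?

Leap years in 1920–2021: 26 of them.
Feb 29 weekday advances by 5 (mod 7) from one leap year to the next four years later (or differs when a century non-leap intervenes).
Leap-day weekdays: 1920:Sun 1924:Fri 1928:Wed 1932:Mon 1936:Sat 1940:Thu✓ 1944:Tue 1948:Sun 1952:Fri 1956:Wed 1960:Mon 1964:Sat 1968:Thu✓ 1972:Tue 1976:Sun 1980:Fri 1984:Wed 1988:Mon 1992:Sat 1996:Thu✓ 2000:Tue 2004:Sun 2008:Fri 2012:Wed 2016:Mon 2020:Sat
Thursday: 1940, 1968, 1996 → 3.

3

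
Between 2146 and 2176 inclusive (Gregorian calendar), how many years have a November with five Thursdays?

November has 30 days; it has five Thursdays when Thursday falls among the first (month-length − 28) days — i.e. when November 1 is one of Thursday/Wednesday.
November 1 by year: 2146:Tue 2147:Wed✓ 2148:Fri 2149:Sat 2150:Sun 2151:Mon 2152:Wed✓ 2153:Thu✓ 2154:Fri 2155:Sat 2156:Mon 2157:Tue 2158:Wed✓ 2159:Thu✓ 2160:Sat 2161:Sun 2162:Mon 2163:Tue 2164:Thu✓ 2165:Fri 2166:Sat 2167:Sun 2168:Tue 2169:Wed✓ 2170:Thu✓ 2171:Fri 2172:Sun 2173:Mon 2174:Tue 2175:Wed✓ 2176:Fri
Years with five Thursdays: 2147, 2152, 2153, 2158, 2159, 2164, 2169, 2170, 2175 → 9.

9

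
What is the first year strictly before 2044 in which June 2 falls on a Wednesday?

2038

From one year to the next, a fixed date's weekday advances by 1, or by 2 when a Feb 29 lies between the two dates.
2044: June 2 is Thursday.
2043: Tuesday (−2)
2042: Monday (−1)
2041: Sunday (−1)
2040: Saturday (−1)
2039: Thursday (−2)
2038: Wednesday (−1)
June 2 falls on a Wednesday in 2038.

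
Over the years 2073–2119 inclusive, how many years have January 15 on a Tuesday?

7

Track January 15's weekday year by year (advancing +1, or +2 across a Feb 29):
  2073: Sun  2074: Mon (+1)  2075: Tue (+1) ✓  2076: Wed (+1)  2077: Fri (+2)
  2078: Sat (+1)  2079: Sun (+1)  2080: Mon (+1)  2081: Wed (+2)  2082: Thu (+1)
  2083: Fri (+1)  2084: Sat (+1)  2085: Mon (+2)  2086: Tue (+1) ✓  … (19 more years) …
  2106: Fri (+1)  2107: Sat (+1)  2108: Sun (+1)  2109: Tue (+2) ✓  2110: Wed (+1)
  2111: Thu (+1)  2112: Fri (+1)  2113: Sun (+2)  2114: Mon (+1)  2115: Tue (+1) ✓
  2116: Wed (+1)  2117: Fri (+2)  2118: Sat (+1)  2119: Sun (+1)
Tuesday years: 2075, 2086, 2092, 2097, 2104, 2109, 2115 — 7 in total.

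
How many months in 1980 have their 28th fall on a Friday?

Check the 28th of each month of 1980: Jan 28: Mon, Feb 28: Thu, Mar 28: Fri, Apr 28: Mon, May 28: Wed, Jun 28: Sat, Jul 28: Mon, Aug 28: Thu, Sep 28: Sun, Oct 28: Tue, Nov 28: Fri, Dec 28: Sun.
Friday occurs in March, November — 2 months.

2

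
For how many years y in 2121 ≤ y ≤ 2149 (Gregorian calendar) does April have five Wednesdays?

April has 30 days; it has five Wednesdays when Wednesday falls among the first (month-length − 28) days — i.e. when April 1 is one of Wednesday/Tuesday.
April 1 by year: 2121:Tue✓ 2122:Wed✓ 2123:Thu 2124:Sat 2125:Sun 2126:Mon 2127:Tue✓ 2128:Thu 2129:Fri 2130:Sat 2131:Sun 2132:Tue✓ 2133:Wed✓ 2134:Thu 2135:Fri 2136:Sun 2137:Mon 2138:Tue✓ 2139:Wed✓ 2140:Fri 2141:Sat 2142:Sun 2143:Mon 2144:Wed✓ 2145:Thu 2146:Fri 2147:Sat 2148:Mon 2149:Tue✓
Years with five Wednesdays: 2121, 2122, 2127, 2132, 2133, 2138, 2139, 2144, 2149 → 9.

9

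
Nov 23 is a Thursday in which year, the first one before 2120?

2119

From one year to the next, a fixed date's weekday advances by 1, or by 2 when a Feb 29 lies between the two dates.
2120: November 23 is Saturday.
2119: Thursday (−2)
Nov 23 falls on a Thursday in 2119.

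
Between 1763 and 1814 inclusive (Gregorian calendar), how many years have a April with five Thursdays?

April has 30 days; it has five Thursdays when Thursday falls among the first (month-length − 28) days — i.e. when April 1 is one of Thursday/Wednesday.
April 1 by year: 1763:Fri 1764:Sun 1765:Mon 1766:Tue 1767:Wed✓ 1768:Fri 1769:Sat 1770:Sun 1771:Mon 1772:Wed✓ 1773:Thu✓ 1774:Fri 1775:Sat 1776:Mon 1777:Tue …(22 more)… 1800:Tue 1801:Wed✓ 1802:Thu✓ 1803:Fri 1804:Sun 1805:Mon 1806:Tue 1807:Wed✓ 1808:Fri 1809:Sat 1810:Sun 1811:Mon 1812:Wed✓ 1813:Thu✓ 1814:Fri
Years with five Thursdays: 1767, 1772, 1773, 1778, 1779, 1784, 1789, 1790, 1795, 1801, 1802, 1807, 1812, 1813 → 14.

14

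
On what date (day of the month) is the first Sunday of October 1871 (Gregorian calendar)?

1

October 1, 1871 is a Sunday, so the first Sunday is the 1st.
The first Sunday is 1 + 0 = 1.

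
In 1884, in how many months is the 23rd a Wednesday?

3

Check the 23rd of each month of 1884: Jan 23: Wed, Feb 23: Sat, Mar 23: Sun, Apr 23: Wed, May 23: Fri, Jun 23: Mon, Jul 23: Wed, Aug 23: Sat, Sep 23: Tue, Oct 23: Thu, Nov 23: Sun, Dec 23: Tue.
Wednesday occurs in January, April, July — 3 months.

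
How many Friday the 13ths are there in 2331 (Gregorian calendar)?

Check the 13th of each month of 2331: Jan 13: Tue, Feb 13: Fri, Mar 13: Fri, Apr 13: Mon, May 13: Wed, Jun 13: Sat, Jul 13: Mon, Aug 13: Thu, Sep 13: Sun, Oct 13: Tue, Nov 13: Fri, Dec 13: Sun.
Friday occurs in February, March, November — 3 months.

3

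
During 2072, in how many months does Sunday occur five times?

4

A month of length L has five Sundays iff its first Sunday is on day ≤ L−28 (so day 1–3 in a 31-day month, 1–2 in a 30-day month, day 1 in a leap February).
Checking each month of 2072: Jan starts Fri (31d) ✓; Feb starts Mon (29d); Mar starts Tue (31d); Apr starts Fri (30d); May starts Sun (31d) ✓; Jun starts Wed (30d); Jul starts Fri (31d) ✓; Aug starts Mon (31d); Sep starts Thu (30d); Oct starts Sat (31d) ✓; Nov starts Tue (30d); Dec starts Thu (31d).
Five-Sunday months: January, May, July, October → 4.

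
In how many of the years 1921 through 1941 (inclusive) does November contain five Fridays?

6

November has 30 days; it has five Fridays when Friday falls among the first (month-length − 28) days — i.e. when November 1 is one of Friday/Thursday.
November 1 by year: 1921:Tue 1922:Wed 1923:Thu✓ 1924:Sat 1925:Sun 1926:Mon 1927:Tue 1928:Thu✓ 1929:Fri✓ 1930:Sat 1931:Sun 1932:Tue 1933:Wed 1934:Thu✓ 1935:Fri✓ 1936:Sun 1937:Mon 1938:Tue 1939:Wed 1940:Fri✓ 1941:Sat
Years with five Fridays: 1923, 1928, 1929, 1934, 1935, 1940 → 6.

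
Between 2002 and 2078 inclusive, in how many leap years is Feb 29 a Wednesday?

3

Leap years in 2002–2078: 19 of them.
Feb 29 weekday advances by 5 (mod 7) from one leap year to the next four years later (or differs when a century non-leap intervenes).
Leap-day weekdays: 2004:Sun 2008:Fri 2012:Wed✓ 2016:Mon 2020:Sat 2024:Thu 2028:Tue 2032:Sun 2036:Fri 2040:Wed✓ 2044:Mon 2048:Sat 2052:Thu 2056:Tue 2060:Sun 2064:Fri 2068:Wed✓ 2072:Mon 2076:Sat
Wednesday: 2012, 2040, 2068 → 3.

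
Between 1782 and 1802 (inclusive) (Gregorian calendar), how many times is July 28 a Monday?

Track July 28's weekday year by year (advancing +1, or +2 across a Feb 29):
  1782: Sun  1783: Mon (+1) ✓  1784: Wed (+2)  1785: Thu (+1)  1786: Fri (+1)
  1787: Sat (+1)  1788: Mon (+2) ✓  1789: Tue (+1)  1790: Wed (+1)  1791: Thu (+1)
  1792: Sat (+2)  1793: Sun (+1)  1794: Mon (+1) ✓  1795: Tue (+1)  1796: Thu (+2)
  1797: Fri (+1)  1798: Sat (+1)  1799: Sun (+1)  1800: Mon (+1) ✓  1801: Tue (+1)
  1802: Wed (+1)
Monday years: 1783, 1788, 1794, 1800 — 4 in total.

4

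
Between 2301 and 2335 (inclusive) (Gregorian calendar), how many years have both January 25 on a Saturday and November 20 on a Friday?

1

Check each year's weekday for January 25 and November 20:
  2301: Fri/Wed  2302: Sat/Thu  2303: Sun/Fri  2304: Mon/Sun  2305: Wed/Mon  2306: Thu/Tue  2307: Fri/Wed  2308: Sat/Fri ✓  2309: Mon/Sat  2310: Tue/Sun  2311: Wed/Mon  2312: Thu/Wed  2313: Sat/Thu  2314: Sun/Fri  …(7 more)…  2322: Wed/Mon  2323: Thu/Tue  2324: Fri/Thu  2325: Sun/Fri  2326: Mon/Sat  2327: Tue/Sun  2328: Wed/Tue  2329: Fri/Wed  2330: Sat/Thu  2331: Sun/Fri  2332: Mon/Sun  2333: Wed/Mon  2334: Thu/Tue  2335: Fri/Wed
Both conditions hold in: 2308 — 1.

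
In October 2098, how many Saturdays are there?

4

October 2098 has 31 days and begins on Wednesday.
The first Saturday is October 4.
Saturdays fall on 4, 11, 18, 25 — that's 4.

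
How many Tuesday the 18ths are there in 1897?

1

Check the 18th of each month of 1897: Jan 18: Mon, Feb 18: Thu, Mar 18: Thu, Apr 18: Sun, May 18: Tue, Jun 18: Fri, Jul 18: Sun, Aug 18: Wed, Sep 18: Sat, Oct 18: Mon, Nov 18: Thu, Dec 18: Sat.
Tuesday occurs in May — 1 month.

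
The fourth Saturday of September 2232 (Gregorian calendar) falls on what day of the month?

22

September 1, 2232 is a Saturday, so the first Saturday is the 1st.
The fourth Saturday is 1 + 21 = 22.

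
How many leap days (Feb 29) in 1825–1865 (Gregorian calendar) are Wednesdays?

2

Leap years in 1825–1865: 10 of them.
Feb 29 weekday advances by 5 (mod 7) from one leap year to the next four years later (or differs when a century non-leap intervenes).
Leap-day weekdays: 1828:Fri 1832:Wed✓ 1836:Mon 1840:Sat 1844:Thu 1848:Tue 1852:Sun 1856:Fri 1860:Wed✓ 1864:Mon
Wednesday: 1832, 1860 → 2.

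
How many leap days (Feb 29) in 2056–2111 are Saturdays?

Leap years in 2056–2111: 13 of them.
Feb 29 weekday advances by 5 (mod 7) from one leap year to the next four years later (or differs when a century non-leap intervenes).
Leap-day weekdays: 2056:Tue 2060:Sun 2064:Fri 2068:Wed 2072:Mon 2076:Sat✓ 2080:Thu 2084:Tue 2088:Sun 2092:Fri 2096:Wed 2104:Fri 2108:Wed
Saturday: 2076 → 1.

1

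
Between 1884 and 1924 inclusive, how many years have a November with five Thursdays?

November has 30 days; it has five Thursdays when Thursday falls among the first (month-length − 28) days — i.e. when November 1 is one of Thursday/Wednesday.
November 1 by year: 1884:Sat 1885:Sun 1886:Mon 1887:Tue 1888:Thu✓ 1889:Fri 1890:Sat 1891:Sun 1892:Tue 1893:Wed✓ 1894:Thu✓ 1895:Fri 1896:Sun 1897:Mon 1898:Tue …(11 more)… 1910:Tue 1911:Wed✓ 1912:Fri 1913:Sat 1914:Sun 1915:Mon 1916:Wed✓ 1917:Thu✓ 1918:Fri 1919:Sat 1920:Mon 1921:Tue 1922:Wed✓ 1923:Thu✓ 1924:Sat
Years with five Thursdays: 1888, 1893, 1894, 1899, 1900, 1905, 1906, 1911, 1916, 1917, 1922, 1923 → 12.

12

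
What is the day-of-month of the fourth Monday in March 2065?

March 1, 2065 is a Sunday, so the first Monday is the 2nd.
The fourth Monday is 2 + 21 = 23.

23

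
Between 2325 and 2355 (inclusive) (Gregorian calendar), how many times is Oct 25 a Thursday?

4

Track Oct 25's weekday year by year (advancing +1, or +2 across a Feb 29):
  2325: Sun  2326: Mon (+1)  2327: Tue (+1)  2328: Thu (+2) ✓  2329: Fri (+1)
  2330: Sat (+1)  2331: Sun (+1)  2332: Tue (+2)  2333: Wed (+1)  2334: Thu (+1) ✓
  2335: Fri (+1)  2336: Sun (+2)  2337: Mon (+1)  2338: Tue (+1)  … (3 more years) …
  2342: Sun (+1)  2343: Mon (+1)  2344: Wed (+2)  2345: Thu (+1) ✓  2346: Fri (+1)
  2347: Sat (+1)  2348: Mon (+2)  2349: Tue (+1)  2350: Wed (+1)  2351: Thu (+1) ✓
  2352: Sat (+2)  2353: Sun (+1)  2354: Mon (+1)  2355: Tue (+1)
Thursday years: 2328, 2334, 2345, 2351 — 4 in total.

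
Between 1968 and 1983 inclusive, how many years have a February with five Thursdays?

February has 28 days (29 in leap years); it has five Thursdays when Thursday falls among the first (month-length − 28) days — i.e. when February 1 is Thursday in a leap year (never in a common year).
February 1 by year: 1968:Thu✓ 1969:Sat 1970:Sun 1971:Mon 1972:Tue 1973:Thu 1974:Fri 1975:Sat 1976:Sun 1977:Tue 1978:Wed 1979:Thu 1980:Fri 1981:Sun 1982:Mon 1983:Tue
Years with five Thursdays: 1968 → 1.

1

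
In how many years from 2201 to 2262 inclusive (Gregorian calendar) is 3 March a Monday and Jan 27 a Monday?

Check each year's weekday for 3 March and Jan 27:
  2201: Tue/Tue  2202: Wed/Wed  2203: Thu/Thu  2204: Sat/Fri  2205: Sun/Sun  2206: Mon/Mon ✓  2207: Tue/Tue  2208: Thu/Wed  2209: Fri/Fri  2210: Sat/Sat  2211: Sun/Sun  2212: Tue/Mon  2213: Wed/Wed  2214: Thu/Thu  …(34 more)…  2249: Sat/Sat  2250: Sun/Sun  2251: Mon/Mon ✓  2252: Wed/Tue  2253: Thu/Thu  2254: Fri/Fri  2255: Sat/Sat  2256: Mon/Sun  2257: Tue/Tue  2258: Wed/Wed  2259: Thu/Thu  2260: Sat/Fri  2261: Sun/Sun  2262: Mon/Mon ✓
Both conditions hold in: 2206, 2217, 2223, 2234, 2245, 2251, 2262 — 7.

7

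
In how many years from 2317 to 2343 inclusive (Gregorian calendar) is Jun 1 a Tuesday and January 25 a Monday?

Check each year's weekday for Jun 1 and January 25:
  2317: Fri/Thu  2318: Sat/Fri  2319: Sun/Sat  2320: Tue/Sun  2321: Wed/Tue  2322: Thu/Wed  2323: Fri/Thu  2324: Sun/Fri  2325: Mon/Sun  2326: Tue/Mon ✓  2327: Wed/Tue  2328: Fri/Wed  2329: Sat/Fri  2330: Sun/Sat  2331: Mon/Sun  2332: Wed/Mon  2333: Thu/Wed  2334: Fri/Thu  2335: Sat/Fri  2336: Mon/Sat  2337: Tue/Mon ✓  2338: Wed/Tue  2339: Thu/Wed  2340: Sat/Thu  2341: Sun/Sat  2342: Mon/Sun  2343: Tue/Mon ✓
Both conditions hold in: 2326, 2337, 2343 — 3.

3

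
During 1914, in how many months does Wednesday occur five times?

A month of length L has five Wednesdays iff its first Wednesday is on day ≤ L−28 (so day 1–3 in a 31-day month, 1–2 in a 30-day month, day 1 in a leap February).
Checking each month of 1914: Jan starts Thu (31d); Feb starts Sun (28d); Mar starts Sun (31d); Apr starts Wed (30d) ✓; May starts Fri (31d); Jun starts Mon (30d); Jul starts Wed (31d) ✓; Aug starts Sat (31d); Sep starts Tue (30d) ✓; Oct starts Thu (31d); Nov starts Sun (30d); Dec starts Tue (31d) ✓.
Five-Wednesday months: April, July, September, December → 4.

4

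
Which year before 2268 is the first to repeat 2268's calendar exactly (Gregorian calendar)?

2240

Two years share a calendar iff Jan 1 falls on the same weekday and both are leap or both are common. 2268: Jan 1 is Wednesday, leap year.
2267: Jan 1 Tuesday, common
2266: Jan 1 Monday, common
2265: Jan 1 Sunday, common
2264: Jan 1 Friday, leap
2263: Jan 1 Thursday, common
2262: Jan 1 Wednesday, common
2261: Jan 1 Tuesday, common
2260: Jan 1 Sunday, leap
2259: Jan 1 Saturday, common
2258: Jan 1 Friday, common
2257: Jan 1 Thursday, common
2256: Jan 1 Tuesday, leap
2255: Jan 1 Monday, common
2254: Jan 1 Sunday, common
2253: Jan 1 Saturday, common
2252: Jan 1 Thursday, leap
2251: Jan 1 Wednesday, common
2250: Jan 1 Tuesday, common
2249: Jan 1 Monday, common
2248: Jan 1 Saturday, leap
2247: Jan 1 Friday, common
2246: Jan 1 Thursday, common
2245: Jan 1 Wednesday, common
2244: Jan 1 Monday, leap
2243: Jan 1 Sunday, common
2242: Jan 1 Saturday, common
2241: Jan 1 Friday, common
2240: Jan 1 Wednesday, leap
2240 matches on both conditions.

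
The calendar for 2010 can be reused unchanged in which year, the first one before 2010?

Two years share a calendar iff Jan 1 falls on the same weekday and both are leap or both are common. 2010: Jan 1 is Friday, common year.
2009: Jan 1 Thursday, common
2008: Jan 1 Tuesday, leap
2007: Jan 1 Monday, common
2006: Jan 1 Sunday, common
2005: Jan 1 Saturday, common
2004: Jan 1 Thursday, leap
2003: Jan 1 Wednesday, common
2002: Jan 1 Tuesday, common
2001: Jan 1 Monday, common
2000: Jan 1 Saturday, leap
1999: Jan 1 Friday, common
1999 matches on both conditions.

1999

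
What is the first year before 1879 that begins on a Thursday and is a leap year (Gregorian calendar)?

Jan 1 advances by 2 weekdays after a leap year and by 1 after a common year.
1879: Jan 1 is Wednesday.
1878: Tuesday
1877: Monday
1876: Saturday (leap)
1875: Friday
1874: Thursday
1873: Wednesday
1872: Monday (leap)
1871: Sunday
1870: Saturday
1869: Friday
1868: Wednesday (leap)
1867: Tuesday
1866: Monday
1865: Sunday
1864: Friday (leap)
1863: Thursday
1862: Wednesday
1861: Tuesday
1860: Sunday (leap)
1859: Saturday
1858: Friday
1857: Thursday
1856: Tuesday (leap)
1855: Monday
1854: Sunday
1853: Saturday
1852: Thursday (leap)
1852 begins on a Thursday and is a leap year.

1852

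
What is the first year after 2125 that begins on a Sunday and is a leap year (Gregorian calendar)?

Jan 1 advances by 2 weekdays after a leap year and by 1 after a common year.
2125: Jan 1 is Monday.
2126: Tuesday
2127: Wednesday
2128: Thursday (leap)
2129: Saturday
2130: Sunday
2131: Monday
2132: Tuesday (leap)
2133: Thursday
2134: Friday
2135: Saturday
2136: Sunday (leap)
2136 begins on a Sunday and is a leap year.

2136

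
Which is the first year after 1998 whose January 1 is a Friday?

1999

Jan 1 advances by 2 weekdays after a leap year and by 1 after a common year.
1998: Jan 1 is Thursday.
1999: Friday
1999 begins on a Friday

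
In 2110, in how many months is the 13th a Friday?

Check the 13th of each month of 2110: Jan 13: Mon, Feb 13: Thu, Mar 13: Thu, Apr 13: Sun, May 13: Tue, Jun 13: Fri, Jul 13: Sun, Aug 13: Wed, Sep 13: Sat, Oct 13: Mon, Nov 13: Thu, Dec 13: Sat.
Friday occurs in June — 1 month.

1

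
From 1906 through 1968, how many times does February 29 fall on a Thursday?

3

Leap years in 1906–1968: 16 of them.
Feb 29 weekday advances by 5 (mod 7) from one leap year to the next four years later (or differs when a century non-leap intervenes).
Leap-day weekdays: 1908:Sat 1912:Thu✓ 1916:Tue 1920:Sun 1924:Fri 1928:Wed 1932:Mon 1936:Sat 1940:Thu✓ 1944:Tue 1948:Sun 1952:Fri 1956:Wed 1960:Mon 1964:Sat 1968:Thu✓
Thursday: 1912, 1940, 1968 → 3.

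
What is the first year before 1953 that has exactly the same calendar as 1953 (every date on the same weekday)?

Two years share a calendar iff Jan 1 falls on the same weekday and both are leap or both are common. 1953: Jan 1 is Thursday, common year.
1952: Jan 1 Tuesday, leap
1951: Jan 1 Monday, common
1950: Jan 1 Sunday, common
1949: Jan 1 Saturday, common
1948: Jan 1 Thursday, leap
1947: Jan 1 Wednesday, common
1946: Jan 1 Tuesday, common
1945: Jan 1 Monday, common
1944: Jan 1 Saturday, leap
1943: Jan 1 Friday, common
1942: Jan 1 Thursday, common
1942 matches on both conditions.

1942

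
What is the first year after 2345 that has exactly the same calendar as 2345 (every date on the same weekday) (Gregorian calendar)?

Two years share a calendar iff Jan 1 falls on the same weekday and both are leap or both are common. 2345: Jan 1 is Monday, common year.
2346: Jan 1 Tuesday, common
2347: Jan 1 Wednesday, common
2348: Jan 1 Thursday, leap
2349: Jan 1 Saturday, common
2350: Jan 1 Sunday, common
2351: Jan 1 Monday, common
2351 matches on both conditions.

2351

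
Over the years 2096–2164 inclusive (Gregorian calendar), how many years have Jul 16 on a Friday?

10

Track Jul 16's weekday year by year (advancing +1, or +2 across a Feb 29):
  2096: Mon  2097: Tue (+1)  2098: Wed (+1)  2099: Thu (+1)  2100: Fri (+1) ✓
  2101: Sat (+1)  2102: Sun (+1)  2103: Mon (+1)  2104: Wed (+2)  2105: Thu (+1)
  2106: Fri (+1) ✓  2107: Sat (+1)  2108: Mon (+2)  2109: Tue (+1)  … (41 more years) …
  2151: Fri (+1) ✓  2152: Sun (+2)  2153: Mon (+1)  2154: Tue (+1)  2155: Wed (+1)
  2156: Fri (+2) ✓  2157: Sat (+1)  2158: Sun (+1)  2159: Mon (+1)  2160: Wed (+2)
  2161: Thu (+1)  2162: Fri (+1) ✓  2163: Sat (+1)  2164: Mon (+2)
Friday years: 2100, 2106, 2117, 2123, 2128, 2134, 2145, 2151, 2156, 2162 — 10 in total.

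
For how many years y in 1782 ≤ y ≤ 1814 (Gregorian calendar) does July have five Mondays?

July has 31 days; it has five Mondays when Monday falls among the first (month-length − 28) days — i.e. when July 1 is one of Monday/Sunday/Saturday.
July 1 by year: 1782:Mon✓ 1783:Tue 1784:Thu 1785:Fri 1786:Sat✓ 1787:Sun✓ 1788:Tue 1789:Wed 1790:Thu 1791:Fri 1792:Sun✓ 1793:Mon✓ 1794:Tue 1795:Wed 1796:Fri …(3 more)… 1800:Tue 1801:Wed 1802:Thu 1803:Fri 1804:Sun✓ 1805:Mon✓ 1806:Tue 1807:Wed 1808:Fri 1809:Sat✓ 1810:Sun✓ 1811:Mon✓ 1812:Wed 1813:Thu 1814:Fri
Years with five Mondays: 1782, 1786, 1787, 1792, 1793, 1797, 1798, 1799, 1804, 1805, 1809, 1810, 1811 → 13.

13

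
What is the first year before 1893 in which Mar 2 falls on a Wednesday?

1892

From one year to the next, a fixed date's weekday advances by 1, or by 2 when a Feb 29 lies between the two dates.
1893: March 2 is Thursday.
1892: Wednesday (−1)
Mar 2 falls on a Wednesday in 1892.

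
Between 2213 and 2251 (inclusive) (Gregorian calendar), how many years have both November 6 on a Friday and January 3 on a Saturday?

4

Check each year's weekday for November 6 and January 3:
  2213: Sat/Sun  2214: Sun/Mon  2215: Mon/Tue  2216: Wed/Wed  2217: Thu/Fri  2218: Fri/Sat ✓  2219: Sat/Sun  2220: Mon/Mon  2221: Tue/Wed  2222: Wed/Thu  2223: Thu/Fri  2224: Sat/Sat  2225: Sun/Mon  2226: Mon/Tue  …(11 more)…  2238: Tue/Wed  2239: Wed/Thu  2240: Fri/Fri  2241: Sat/Sun  2242: Sun/Mon  2243: Mon/Tue  2244: Wed/Wed  2245: Thu/Fri  2246: Fri/Sat ✓  2247: Sat/Sun  2248: Mon/Mon  2249: Tue/Wed  2250: Wed/Thu  2251: Thu/Fri
Both conditions hold in: 2218, 2229, 2235, 2246 — 4.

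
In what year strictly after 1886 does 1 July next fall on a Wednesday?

1891

From one year to the next, a fixed date's weekday advances by 1, or by 2 when a Feb 29 lies between the two dates.
1886: July 1 is Thursday.
1887: Friday (+1)
1888: Sunday (+2)
1889: Monday (+1)
1890: Tuesday (+1)
1891: Wednesday (+1)
1 July falls on a Wednesday in 1891.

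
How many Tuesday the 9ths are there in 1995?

Check the 9th of each month of 1995: Jan 9: Mon, Feb 9: Thu, Mar 9: Thu, Apr 9: Sun, May 9: Tue, Jun 9: Fri, Jul 9: Sun, Aug 9: Wed, Sep 9: Sat, Oct 9: Mon, Nov 9: Thu, Dec 9: Sat.
Tuesday occurs in May — 1 month.

1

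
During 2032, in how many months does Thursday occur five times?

5

A month of length L has five Thursdays iff its first Thursday is on day ≤ L−28 (so day 1–3 in a 31-day month, 1–2 in a 30-day month, day 1 in a leap February).
Checking each month of 2032: Jan starts Thu (31d) ✓; Feb starts Sun (29d); Mar starts Mon (31d); Apr starts Thu (30d) ✓; May starts Sat (31d); Jun starts Tue (30d); Jul starts Thu (31d) ✓; Aug starts Sun (31d); Sep starts Wed (30d) ✓; Oct starts Fri (31d); Nov starts Mon (30d); Dec starts Wed (31d) ✓.
Five-Thursday months: January, April, July, September, December → 5.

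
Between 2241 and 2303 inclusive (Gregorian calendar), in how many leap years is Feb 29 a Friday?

Leap years in 2241–2303: 14 of them.
Feb 29 weekday advances by 5 (mod 7) from one leap year to the next four years later (or differs when a century non-leap intervenes).
Leap-day weekdays: 2244:Thu 2248:Tue 2252:Sun 2256:Fri✓ 2260:Wed 2264:Mon 2268:Sat 2272:Thu 2276:Tue 2280:Sun 2284:Fri✓ 2288:Wed 2292:Mon 2296:Sat
Friday: 2256, 2284 → 2.

2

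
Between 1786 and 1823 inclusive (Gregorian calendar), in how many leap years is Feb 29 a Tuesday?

1

Leap years in 1786–1823: 8 of them.
Feb 29 weekday advances by 5 (mod 7) from one leap year to the next four years later (or differs when a century non-leap intervenes).
Leap-day weekdays: 1788:Fri 1792:Wed 1796:Mon 1804:Wed 1808:Mon 1812:Sat 1816:Thu 1820:Tue✓
Tuesday: 1820 → 1.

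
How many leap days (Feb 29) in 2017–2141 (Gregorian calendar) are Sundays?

Leap years in 2017–2141: 30 of them.
Feb 29 weekday advances by 5 (mod 7) from one leap year to the next four years later (or differs when a century non-leap intervenes).
Leap-day weekdays: 2020:Sat 2024:Thu 2028:Tue 2032:Sun✓ 2036:Fri 2040:Wed 2044:Mon 2048:Sat 2052:Thu 2056:Tue 2060:Sun✓ 2064:Fri 2068:Wed …(4 more)… 2088:Sun✓ 2092:Fri 2096:Wed 2104:Fri 2108:Wed 2112:Mon 2116:Sat 2120:Thu 2124:Tue 2128:Sun✓ 2132:Fri 2136:Wed 2140:Mon
Sunday: 2032, 2060, 2088, 2128 → 4.

4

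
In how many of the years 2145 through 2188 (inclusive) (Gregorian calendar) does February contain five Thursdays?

February has 28 days (29 in leap years); it has five Thursdays when Thursday falls among the first (month-length − 28) days — i.e. when February 1 is Thursday in a leap year (never in a common year).
February 1 by year: 2145:Mon 2146:Tue 2147:Wed 2148:Thu✓ 2149:Sat 2150:Sun 2151:Mon 2152:Tue 2153:Thu 2154:Fri 2155:Sat 2156:Sun 2157:Tue 2158:Wed 2159:Thu …(14 more)… 2174:Tue 2175:Wed 2176:Thu✓ 2177:Sat 2178:Sun 2179:Mon 2180:Tue 2181:Thu 2182:Fri 2183:Sat 2184:Sun 2185:Tue 2186:Wed 2187:Thu 2188:Fri
Years with five Thursdays: 2148, 2176 → 2.

2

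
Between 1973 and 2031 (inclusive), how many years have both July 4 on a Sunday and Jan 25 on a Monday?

Check each year's weekday for July 4 and Jan 25:
  1973: Wed/Thu  1974: Thu/Fri  1975: Fri/Sat  1976: Sun/Sun  1977: Mon/Tue  1978: Tue/Wed  1979: Wed/Thu  1980: Fri/Fri  1981: Sat/Sun  1982: Sun/Mon ✓  1983: Mon/Tue  1984: Wed/Wed  1985: Thu/Fri  1986: Fri/Sat  …(31 more)…  2018: Wed/Thu  2019: Thu/Fri  2020: Sat/Sat  2021: Sun/Mon ✓  2022: Mon/Tue  2023: Tue/Wed  2024: Thu/Thu  2025: Fri/Sat  2026: Sat/Sun  2027: Sun/Mon ✓  2028: Tue/Tue  2029: Wed/Thu  2030: Thu/Fri  2031: Fri/Sat
Both conditions hold in: 1982, 1993, 1999, 2010, 2021, 2027 — 6.

6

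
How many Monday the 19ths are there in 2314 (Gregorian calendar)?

Check the 19th of each month of 2314: Jan 19: Mon, Feb 19: Thu, Mar 19: Thu, Apr 19: Sun, May 19: Tue, Jun 19: Fri, Jul 19: Sun, Aug 19: Wed, Sep 19: Sat, Oct 19: Mon, Nov 19: Thu, Dec 19: Sat.
Monday occurs in January, October — 2 months.

2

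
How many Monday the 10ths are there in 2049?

Check the 10th of each month of 2049: Jan 10: Sun, Feb 10: Wed, Mar 10: Wed, Apr 10: Sat, May 10: Mon, Jun 10: Thu, Jul 10: Sat, Aug 10: Tue, Sep 10: Fri, Oct 10: Sun, Nov 10: Wed, Dec 10: Fri.
Monday occurs in May — 1 month.

1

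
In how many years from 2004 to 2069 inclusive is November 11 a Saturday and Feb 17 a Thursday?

Check each year's weekday for November 11 and Feb 17:
  2004: Thu/Tue  2005: Fri/Thu  2006: Sat/Fri  2007: Sun/Sat  2008: Tue/Sun  2009: Wed/Tue  2010: Thu/Wed  2011: Fri/Thu  2012: Sun/Fri  2013: Mon/Sun  2014: Tue/Mon  2015: Wed/Tue  2016: Fri/Wed  2017: Sat/Fri  …(38 more)…  2056: Sat/Thu ✓  2057: Sun/Sat  2058: Mon/Sun  2059: Tue/Mon  2060: Thu/Tue  2061: Fri/Thu  2062: Sat/Fri  2063: Sun/Sat  2064: Tue/Sun  2065: Wed/Tue  2066: Thu/Wed  2067: Fri/Thu  2068: Sun/Fri  2069: Mon/Sun
Both conditions hold in: 2028, 2056 — 2.

2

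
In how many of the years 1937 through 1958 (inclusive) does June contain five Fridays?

6

June has 30 days; it has five Fridays when Friday falls among the first (month-length − 28) days — i.e. when June 1 is one of Friday/Thursday.
June 1 by year: 1937:Tue 1938:Wed 1939:Thu✓ 1940:Sat 1941:Sun 1942:Mon 1943:Tue 1944:Thu✓ 1945:Fri✓ 1946:Sat 1947:Sun 1948:Tue 1949:Wed 1950:Thu✓ 1951:Fri✓ 1952:Sun 1953:Mon 1954:Tue 1955:Wed 1956:Fri✓ 1957:Sat 1958:Sun
Years with five Fridays: 1939, 1944, 1945, 1950, 1951, 1956 → 6.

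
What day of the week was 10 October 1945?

January 1, 1945 is a Monday.
October 10 is day 283 of the year, i.e. 282 days after Jan 1.
282 mod 7 = 2, so advance 2 weekdays from Monday: Wednesday.

Wednesday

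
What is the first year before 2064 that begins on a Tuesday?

Jan 1 advances by 2 weekdays after a leap year and by 1 after a common year.
2064: Jan 1 is Tuesday (leap).
2063: Monday
2062: Sunday
2061: Saturday
2060: Thursday (leap)
2059: Wednesday
2058: Tuesday
2058 begins on a Tuesday

2058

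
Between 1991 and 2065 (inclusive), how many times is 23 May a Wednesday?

10

Track 23 May's weekday year by year (advancing +1, or +2 across a Feb 29):
  1991: Thu  1992: Sat (+2)  1993: Sun (+1)  1994: Mon (+1)  1995: Tue (+1)
  1996: Thu (+2)  1997: Fri (+1)  1998: Sat (+1)  1999: Sun (+1)  2000: Tue (+2)
  2001: Wed (+1) ✓  2002: Thu (+1)  2003: Fri (+1)  2004: Sun (+2)  … (47 more years) …
  2052: Thu (+2)  2053: Fri (+1)  2054: Sat (+1)  2055: Sun (+1)  2056: Tue (+2)
  2057: Wed (+1) ✓  2058: Thu (+1)  2059: Fri (+1)  2060: Sun (+2)  2061: Mon (+1)
  2062: Tue (+1)  2063: Wed (+1) ✓  2064: Fri (+2)  2065: Sat (+1)
Wednesday years: 2001, 2007, 2012, 2018, 2029, 2035, 2040, 2046, 2057, 2063 — 10 in total.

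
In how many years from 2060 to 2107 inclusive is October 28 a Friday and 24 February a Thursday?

7

Check each year's weekday for October 28 and 24 February:
  2060: Thu/Tue  2061: Fri/Thu ✓  2062: Sat/Fri  2063: Sun/Sat  2064: Tue/Sun  2065: Wed/Tue  2066: Thu/Wed  2067: Fri/Thu ✓  2068: Sun/Fri  2069: Mon/Sun  2070: Tue/Mon  2071: Wed/Tue  2072: Fri/Wed  2073: Sat/Fri  …(20 more)…  2094: Thu/Wed  2095: Fri/Thu ✓  2096: Sun/Fri  2097: Mon/Sun  2098: Tue/Mon  2099: Wed/Tue  2100: Thu/Wed  2101: Fri/Thu ✓  2102: Sat/Fri  2103: Sun/Sat  2104: Tue/Sun  2105: Wed/Tue  2106: Thu/Wed  2107: Fri/Thu ✓
Both conditions hold in: 2061, 2067, 2078, 2089, 2095, 2101, 2107 — 7.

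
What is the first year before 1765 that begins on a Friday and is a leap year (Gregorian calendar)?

1740

Jan 1 advances by 2 weekdays after a leap year and by 1 after a common year.
1765: Jan 1 is Tuesday.
1764: Sunday (leap)
1763: Saturday
1762: Friday
1761: Thursday
1760: Tuesday (leap)
1759: Monday
1758: Sunday
1757: Saturday
1756: Thursday (leap)
1755: Wednesday
1754: Tuesday
1753: Monday
1752: Saturday (leap)
1751: Friday
1750: Thursday
1749: Wednesday
1748: Monday (leap)
1747: Sunday
1746: Saturday
1745: Friday
1744: Wednesday (leap)
1743: Tuesday
1742: Monday
1741: Sunday
1740: Friday (leap)
1740 begins on a Friday and is a leap year.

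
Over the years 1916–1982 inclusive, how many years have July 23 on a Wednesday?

10

Track July 23's weekday year by year (advancing +1, or +2 across a Feb 29):
  1916: Sun  1917: Mon (+1)  1918: Tue (+1)  1919: Wed (+1) ✓  1920: Fri (+2)
  1921: Sat (+1)  1922: Sun (+1)  1923: Mon (+1)  1924: Wed (+2) ✓  1925: Thu (+1)
  1926: Fri (+1)  1927: Sat (+1)  1928: Mon (+2)  1929: Tue (+1)  … (39 more years) …
  1969: Wed (+1) ✓  1970: Thu (+1)  1971: Fri (+1)  1972: Sun (+2)  1973: Mon (+1)
  1974: Tue (+1)  1975: Wed (+1) ✓  1976: Fri (+2)  1977: Sat (+1)  1978: Sun (+1)
  1979: Mon (+1)  1980: Wed (+2) ✓  1981: Thu (+1)  1982: Fri (+1)
Wednesday years: 1919, 1924, 1930, 1941, 1947, 1952, 1958, 1969, 1975, 1980 — 10 in total.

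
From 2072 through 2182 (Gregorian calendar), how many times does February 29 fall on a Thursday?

Leap years in 2072–2182: 27 of them.
Feb 29 weekday advances by 5 (mod 7) from one leap year to the next four years later (or differs when a century non-leap intervenes).
Leap-day weekdays: 2072:Mon 2076:Sat 2080:Thu✓ 2084:Tue 2088:Sun 2092:Fri 2096:Wed 2104:Fri 2108:Wed 2112:Mon 2116:Sat 2120:Thu✓ 2124:Tue 2128:Sun 2132:Fri 2136:Wed 2140:Mon 2144:Sat 2148:Thu✓ 2152:Tue 2156:Sun 2160:Fri 2164:Wed 2168:Mon 2172:Sat 2176:Thu✓ 2180:Tue
Thursday: 2080, 2120, 2148, 2176 → 4.

4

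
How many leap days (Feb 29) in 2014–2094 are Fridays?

Leap years in 2014–2094: 20 of them.
Feb 29 weekday advances by 5 (mod 7) from one leap year to the next four years later (or differs when a century non-leap intervenes).
Leap-day weekdays: 2016:Mon 2020:Sat 2024:Thu 2028:Tue 2032:Sun 2036:Fri✓ 2040:Wed 2044:Mon 2048:Sat 2052:Thu 2056:Tue 2060:Sun 2064:Fri✓ 2068:Wed 2072:Mon 2076:Sat 2080:Thu 2084:Tue 2088:Sun 2092:Fri✓
Friday: 2036, 2064, 2092 → 3.

3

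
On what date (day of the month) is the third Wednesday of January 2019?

16

January 1, 2019 is a Tuesday, so the first Wednesday is the 2nd.
The third Wednesday is 2 + 14 = 16.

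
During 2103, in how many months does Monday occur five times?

A month of length L has five Mondays iff its first Monday is on day ≤ L−28 (so day 1–3 in a 31-day month, 1–2 in a 30-day month, day 1 in a leap February).
Checking each month of 2103: Jan starts Mon (31d) ✓; Feb starts Thu (28d); Mar starts Thu (31d); Apr starts Sun (30d) ✓; May starts Tue (31d); Jun starts Fri (30d); Jul starts Sun (31d) ✓; Aug starts Wed (31d); Sep starts Sat (30d); Oct starts Mon (31d) ✓; Nov starts Thu (30d); Dec starts Sat (31d) ✓.
Five-Monday months: January, April, July, October, December → 5.

5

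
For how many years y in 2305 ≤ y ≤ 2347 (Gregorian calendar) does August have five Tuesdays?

18

August has 31 days; it has five Tuesdays when Tuesday falls among the first (month-length − 28) days — i.e. when August 1 is one of Tuesday/Monday/Sunday.
August 1 by year: 2305:Tue✓ 2306:Wed 2307:Thu 2308:Sat 2309:Sun✓ 2310:Mon✓ 2311:Tue✓ 2312:Thu 2313:Fri 2314:Sat 2315:Sun✓ 2316:Tue✓ 2317:Wed 2318:Thu 2319:Fri …(13 more)… 2333:Tue✓ 2334:Wed 2335:Thu 2336:Sat 2337:Sun✓ 2338:Mon✓ 2339:Tue✓ 2340:Thu 2341:Fri 2342:Sat 2343:Sun✓ 2344:Tue✓ 2345:Wed 2346:Thu 2347:Fri
Years with five Tuesdays: 2305, 2309, 2310, 2311, 2315, 2316, 2320, 2321, 2322, 2326, 2327, 2332, 2333, 2337, 2338, 2339, 2343, 2344 → 18.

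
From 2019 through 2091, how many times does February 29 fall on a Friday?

2

Leap years in 2019–2091: 18 of them.
Feb 29 weekday advances by 5 (mod 7) from one leap year to the next four years later (or differs when a century non-leap intervenes).
Leap-day weekdays: 2020:Sat 2024:Thu 2028:Tue 2032:Sun 2036:Fri✓ 2040:Wed 2044:Mon 2048:Sat 2052:Thu 2056:Tue 2060:Sun 2064:Fri✓ 2068:Wed 2072:Mon 2076:Sat 2080:Thu 2084:Tue 2088:Sun
Friday: 2036, 2064 → 2.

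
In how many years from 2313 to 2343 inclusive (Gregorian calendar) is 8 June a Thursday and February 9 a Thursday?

3

Check each year's weekday for 8 June and February 9:
  2313: Sun/Sun  2314: Mon/Mon  2315: Tue/Tue  2316: Thu/Wed  2317: Fri/Fri  2318: Sat/Sat  2319: Sun/Sun  2320: Tue/Mon  2321: Wed/Wed  2322: Thu/Thu ✓  2323: Fri/Fri  2324: Sun/Sat  2325: Mon/Mon  2326: Tue/Tue  …(3 more)…  2330: Sun/Sun  2331: Mon/Mon  2332: Wed/Tue  2333: Thu/Thu ✓  2334: Fri/Fri  2335: Sat/Sat  2336: Mon/Sun  2337: Tue/Tue  2338: Wed/Wed  2339: Thu/Thu ✓  2340: Sat/Fri  2341: Sun/Sun  2342: Mon/Mon  2343: Tue/Tue
Both conditions hold in: 2322, 2333, 2339 — 3.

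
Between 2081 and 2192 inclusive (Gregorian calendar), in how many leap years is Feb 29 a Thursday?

3

Leap years in 2081–2192: 27 of them.
Feb 29 weekday advances by 5 (mod 7) from one leap year to the next four years later (or differs when a century non-leap intervenes).
Leap-day weekdays: 2084:Tue 2088:Sun 2092:Fri 2096:Wed 2104:Fri 2108:Wed 2112:Mon 2116:Sat 2120:Thu✓ 2124:Tue 2128:Sun 2132:Fri 2136:Wed 2140:Mon 2144:Sat 2148:Thu✓ 2152:Tue 2156:Sun 2160:Fri 2164:Wed 2168:Mon 2172:Sat 2176:Thu✓ 2180:Tue 2184:Sun 2188:Fri 2192:Wed
Thursday: 2120, 2148, 2176 → 3.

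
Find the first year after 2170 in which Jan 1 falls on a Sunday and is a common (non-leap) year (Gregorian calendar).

2175

Jan 1 advances by 2 weekdays after a leap year and by 1 after a common year.
2170: Jan 1 is Monday.
2171: Tuesday
2172: Wednesday (leap)
2173: Friday
2174: Saturday
2175: Sunday
2175 begins on a Sunday and is a common year.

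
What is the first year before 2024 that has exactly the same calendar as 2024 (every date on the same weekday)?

1996

Two years share a calendar iff Jan 1 falls on the same weekday and both are leap or both are common. 2024: Jan 1 is Monday, leap year.
2023: Jan 1 Sunday, common
2022: Jan 1 Saturday, common
2021: Jan 1 Friday, common
2020: Jan 1 Wednesday, leap
2019: Jan 1 Tuesday, common
2018: Jan 1 Monday, common
2017: Jan 1 Sunday, common
2016: Jan 1 Friday, leap
2015: Jan 1 Thursday, common
2014: Jan 1 Wednesday, common
2013: Jan 1 Tuesday, common
2012: Jan 1 Sunday, leap
2011: Jan 1 Saturday, common
2010: Jan 1 Friday, common
2009: Jan 1 Thursday, common
2008: Jan 1 Tuesday, leap
2007: Jan 1 Monday, common
2006: Jan 1 Sunday, common
2005: Jan 1 Saturday, common
2004: Jan 1 Thursday, leap
2003: Jan 1 Wednesday, common
2002: Jan 1 Tuesday, common
2001: Jan 1 Monday, common
2000: Jan 1 Saturday, leap
1999: Jan 1 Friday, common
1998: Jan 1 Thursday, common
1997: Jan 1 Wednesday, common
1996: Jan 1 Monday, leap
1996 matches on both conditions.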